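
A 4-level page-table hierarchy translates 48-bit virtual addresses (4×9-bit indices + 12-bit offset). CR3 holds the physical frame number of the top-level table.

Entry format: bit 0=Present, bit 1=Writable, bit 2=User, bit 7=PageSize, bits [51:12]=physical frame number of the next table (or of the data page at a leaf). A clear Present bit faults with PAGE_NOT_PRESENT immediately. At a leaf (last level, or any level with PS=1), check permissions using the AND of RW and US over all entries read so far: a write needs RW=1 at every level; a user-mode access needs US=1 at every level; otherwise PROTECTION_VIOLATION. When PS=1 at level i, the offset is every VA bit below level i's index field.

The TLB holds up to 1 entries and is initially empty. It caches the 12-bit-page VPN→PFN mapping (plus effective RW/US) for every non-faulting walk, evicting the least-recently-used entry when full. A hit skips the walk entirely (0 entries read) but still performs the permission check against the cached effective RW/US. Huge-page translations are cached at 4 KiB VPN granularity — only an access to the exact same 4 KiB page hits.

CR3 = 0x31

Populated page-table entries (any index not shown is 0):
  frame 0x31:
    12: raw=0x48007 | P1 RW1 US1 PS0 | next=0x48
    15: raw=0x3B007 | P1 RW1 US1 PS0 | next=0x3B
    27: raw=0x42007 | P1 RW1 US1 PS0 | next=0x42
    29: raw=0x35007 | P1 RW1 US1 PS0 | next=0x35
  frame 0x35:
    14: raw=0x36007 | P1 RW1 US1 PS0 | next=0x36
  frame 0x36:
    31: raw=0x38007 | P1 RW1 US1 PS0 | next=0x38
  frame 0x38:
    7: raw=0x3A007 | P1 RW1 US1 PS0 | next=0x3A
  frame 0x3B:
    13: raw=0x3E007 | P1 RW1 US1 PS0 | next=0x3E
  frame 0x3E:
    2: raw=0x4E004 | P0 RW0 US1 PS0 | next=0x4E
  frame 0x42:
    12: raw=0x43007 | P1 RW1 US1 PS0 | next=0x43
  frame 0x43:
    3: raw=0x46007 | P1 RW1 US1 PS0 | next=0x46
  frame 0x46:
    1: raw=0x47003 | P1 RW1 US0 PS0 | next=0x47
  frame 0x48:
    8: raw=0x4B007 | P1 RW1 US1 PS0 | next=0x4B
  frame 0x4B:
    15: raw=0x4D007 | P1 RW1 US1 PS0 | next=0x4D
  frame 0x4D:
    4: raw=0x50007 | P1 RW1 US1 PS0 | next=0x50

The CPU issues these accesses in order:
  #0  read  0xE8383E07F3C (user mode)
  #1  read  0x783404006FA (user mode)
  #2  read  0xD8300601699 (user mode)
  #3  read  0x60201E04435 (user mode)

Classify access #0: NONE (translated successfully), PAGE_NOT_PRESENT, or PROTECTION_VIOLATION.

Walk each access:
#0 VA=0xE8383E07F3C (r,user):
  lvl0: tbl 0x31, slot 29 ⇒ 0x35007 (P1/RW1/US1/PS0)
  lvl1: tbl 0x35, slot 14 ⇒ 0x36007 (P1/RW1/US1/PS0)
  lvl2: tbl 0x36, slot 31 ⇒ 0x38007 (P1/RW1/US1/PS0)
  lvl3: tbl 0x38, slot 7 ⇒ 0x3A007 (P1/RW1/US1/PS0)
  ⇒ phys 0x3AF3C  [4 reads]
#1 VA=0x783404006FA (r,user):
  lvl0: tbl 0x31, slot 15 ⇒ 0x3B007 (P1/RW1/US1/PS0)
  lvl1: tbl 0x3B, slot 13 ⇒ 0x3E007 (P1/RW1/US1/PS0)
  lvl2: tbl 0x3E, slot 2 ⇒ 0x4E004 (P0/RW0/US1/PS0)
  ✗ PAGE_NOT_PRESENT  [3 reads]
#2 VA=0xD8300601699 (r,user):
  lvl0: tbl 0x31, slot 27 ⇒ 0x42007 (P1/RW1/US1/PS0)
  lvl1: tbl 0x42, slot 12 ⇒ 0x43007 (P1/RW1/US1/PS0)
  lvl2: tbl 0x43, slot 3 ⇒ 0x46007 (P1/RW1/US1/PS0)
  lvl3: tbl 0x46, slot 1 ⇒ 0x47003 (P1/RW1/US0/PS0)
  ✗ PROTECTION_VIOLATION  [4 reads]
#3 VA=0x60201E04435 (r,user):
  lvl0: tbl 0x31, slot 12 ⇒ 0x48007 (P1/RW1/US1/PS0)
  lvl1: tbl 0x48, slot 8 ⇒ 0x4B007 (P1/RW1/US1/PS0)
  lvl2: tbl 0x4B, slot 15 ⇒ 0x4D007 (P1/RW1/US1/PS0)
  lvl3: tbl 0x4D, slot 4 ⇒ 0x50007 (P1/RW1/US1/PS0)
  ⇒ phys 0x50435  [4 reads]

Access #0 fault: NONE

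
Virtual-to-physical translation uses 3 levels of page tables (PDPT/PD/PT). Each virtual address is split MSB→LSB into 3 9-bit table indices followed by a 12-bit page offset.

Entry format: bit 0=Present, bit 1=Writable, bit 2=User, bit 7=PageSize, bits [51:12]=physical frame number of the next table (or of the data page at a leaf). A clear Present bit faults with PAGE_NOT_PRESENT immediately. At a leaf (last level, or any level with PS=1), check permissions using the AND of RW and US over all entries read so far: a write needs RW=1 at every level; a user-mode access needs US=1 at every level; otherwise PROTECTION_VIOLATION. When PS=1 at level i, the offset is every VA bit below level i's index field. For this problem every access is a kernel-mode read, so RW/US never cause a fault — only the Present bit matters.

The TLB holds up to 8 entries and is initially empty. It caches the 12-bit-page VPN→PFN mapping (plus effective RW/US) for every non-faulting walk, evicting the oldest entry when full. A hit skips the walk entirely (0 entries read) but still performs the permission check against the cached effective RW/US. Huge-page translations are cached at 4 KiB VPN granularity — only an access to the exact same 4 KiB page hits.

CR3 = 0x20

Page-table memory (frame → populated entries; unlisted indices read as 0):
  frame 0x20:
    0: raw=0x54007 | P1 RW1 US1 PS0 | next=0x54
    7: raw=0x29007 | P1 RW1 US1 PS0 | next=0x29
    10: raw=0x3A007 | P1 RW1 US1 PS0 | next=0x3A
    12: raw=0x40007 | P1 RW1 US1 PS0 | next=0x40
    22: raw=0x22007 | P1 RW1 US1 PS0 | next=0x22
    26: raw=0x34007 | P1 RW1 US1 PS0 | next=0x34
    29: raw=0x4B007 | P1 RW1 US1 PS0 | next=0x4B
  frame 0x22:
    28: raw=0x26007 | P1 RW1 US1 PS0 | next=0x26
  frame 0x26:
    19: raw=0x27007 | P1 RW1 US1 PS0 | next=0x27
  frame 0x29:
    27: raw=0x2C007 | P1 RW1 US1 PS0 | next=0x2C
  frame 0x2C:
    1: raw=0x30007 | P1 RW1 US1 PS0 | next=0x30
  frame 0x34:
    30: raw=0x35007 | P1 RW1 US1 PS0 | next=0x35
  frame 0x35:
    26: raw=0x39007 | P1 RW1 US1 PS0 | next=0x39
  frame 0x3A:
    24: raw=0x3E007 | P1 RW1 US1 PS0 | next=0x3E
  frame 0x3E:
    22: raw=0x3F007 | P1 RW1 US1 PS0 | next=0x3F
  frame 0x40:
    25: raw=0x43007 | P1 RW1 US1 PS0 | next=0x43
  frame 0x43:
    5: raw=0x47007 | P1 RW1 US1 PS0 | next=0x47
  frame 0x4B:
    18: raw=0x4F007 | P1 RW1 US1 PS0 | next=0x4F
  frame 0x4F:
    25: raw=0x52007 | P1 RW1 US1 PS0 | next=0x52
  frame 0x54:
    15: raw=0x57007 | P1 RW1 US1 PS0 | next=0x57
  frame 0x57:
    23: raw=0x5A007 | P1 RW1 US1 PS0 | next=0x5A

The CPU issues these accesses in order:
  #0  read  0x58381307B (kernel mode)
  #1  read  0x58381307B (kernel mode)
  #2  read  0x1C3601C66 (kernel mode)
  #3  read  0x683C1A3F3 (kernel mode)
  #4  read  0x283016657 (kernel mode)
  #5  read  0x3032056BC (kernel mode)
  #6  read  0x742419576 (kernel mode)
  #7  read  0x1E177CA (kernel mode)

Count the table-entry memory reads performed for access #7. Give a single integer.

Per-access translation:
#0 VA=0x58381307B (r,kernel):
  L0: frame=0x20 idx=22 entry=0x22007 [P=1 RW=1 US=1 PS=0]
  L1: frame=0x22 idx=28 entry=0x26007 [P=1 RW=1 US=1 PS=0]
  L2: frame=0x26 idx=19 entry=0x27007 [P=1 RW=1 US=1 PS=0]
  → PA=0x2707B  (3 entries read)
#1 VA=0x58381307B (r,kernel):
  TLB hit vpn=0x583813 → PA=0x2707B
#2 VA=0x1C3601C66 (r,kernel):
  L0: frame=0x20 idx=7 entry=0x29007 [P=1 RW=1 US=1 PS=0]
  L1: frame=0x29 idx=27 entry=0x2C007 [P=1 RW=1 US=1 PS=0]
  L2: frame=0x2C idx=1 entry=0x30007 [P=1 RW=1 US=1 PS=0]
  → PA=0x30C66  (3 entries read)
#3 VA=0x683C1A3F3 (r,kernel):
  L0: frame=0x20 idx=26 entry=0x34007 [P=1 RW=1 US=1 PS=0]
  L1: frame=0x34 idx=30 entry=0x35007 [P=1 RW=1 US=1 PS=0]
  L2: frame=0x35 idx=26 entry=0x39007 [P=1 RW=1 US=1 PS=0]
  → PA=0x393F3  (3 entries read)
#4 VA=0x283016657 (r,kernel):
  L0: frame=0x20 idx=10 entry=0x3A007 [P=1 RW=1 US=1 PS=0]
  L1: frame=0x3A idx=24 entry=0x3E007 [P=1 RW=1 US=1 PS=0]
  L2: frame=0x3E idx=22 entry=0x3F007 [P=1 RW=1 US=1 PS=0]
  → PA=0x3F657  (3 entries read)
#5 VA=0x3032056BC (r,kernel):
  L0: frame=0x20 idx=12 entry=0x40007 [P=1 RW=1 US=1 PS=0]
  L1: frame=0x40 idx=25 entry=0x43007 [P=1 RW=1 US=1 PS=0]
  L2: frame=0x43 idx=5 entry=0x47007 [P=1 RW=1 US=1 PS=0]
  → PA=0x476BC  (3 entries read)
#6 VA=0x742419576 (r,kernel):
  L0: frame=0x20 idx=29 entry=0x4B007 [P=1 RW=1 US=1 PS=0]
  L1: frame=0x4B idx=18 entry=0x4F007 [P=1 RW=1 US=1 PS=0]
  L2: frame=0x4F idx=25 entry=0x52007 [P=1 RW=1 US=1 PS=0]
  → PA=0x52576  (3 entries read)
#7 VA=0x1E177CA (r,kernel):
  L0: frame=0x20 idx=0 entry=0x54007 [P=1 RW=1 US=1 PS=0]
  L1: frame=0x54 idx=15 entry=0x57007 [P=1 RW=1 US=1 PS=0]
  L2: frame=0x57 idx=23 entry=0x5A007 [P=1 RW=1 US=1 PS=0]
  → PA=0x5A7CA  (3 entries read)

Entries read for #7: 3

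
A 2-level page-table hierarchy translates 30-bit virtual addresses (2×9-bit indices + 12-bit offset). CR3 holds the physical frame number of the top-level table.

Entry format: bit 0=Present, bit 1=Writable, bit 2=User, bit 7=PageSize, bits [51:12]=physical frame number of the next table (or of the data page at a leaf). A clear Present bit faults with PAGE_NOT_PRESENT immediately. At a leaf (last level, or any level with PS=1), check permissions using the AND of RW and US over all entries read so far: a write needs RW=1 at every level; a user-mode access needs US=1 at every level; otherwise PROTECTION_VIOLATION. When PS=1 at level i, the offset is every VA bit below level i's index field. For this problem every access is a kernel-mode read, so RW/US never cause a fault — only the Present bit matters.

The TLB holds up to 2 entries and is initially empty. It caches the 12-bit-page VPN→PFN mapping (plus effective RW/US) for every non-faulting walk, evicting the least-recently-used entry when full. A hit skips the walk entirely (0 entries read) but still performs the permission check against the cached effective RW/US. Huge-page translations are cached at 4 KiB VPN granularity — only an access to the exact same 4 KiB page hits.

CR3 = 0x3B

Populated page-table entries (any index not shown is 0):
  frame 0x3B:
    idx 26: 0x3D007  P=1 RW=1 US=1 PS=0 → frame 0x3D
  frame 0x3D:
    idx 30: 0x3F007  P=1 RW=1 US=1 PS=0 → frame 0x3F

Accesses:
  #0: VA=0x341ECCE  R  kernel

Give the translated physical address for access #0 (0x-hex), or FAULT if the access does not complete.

Trace:
#0 VA=0x341ECCE (r,kernel):
  [0] read 0x3B idx=26: raw=0x3D007 flags P=1 W=1 U=1 S=0
  [1] read 0x3D idx=30: raw=0x3F007 flags P=1 W=1 U=1 S=0
  → PA=0x3FCCE  (2 entries read)

Access #0 PA: 0x3FCCE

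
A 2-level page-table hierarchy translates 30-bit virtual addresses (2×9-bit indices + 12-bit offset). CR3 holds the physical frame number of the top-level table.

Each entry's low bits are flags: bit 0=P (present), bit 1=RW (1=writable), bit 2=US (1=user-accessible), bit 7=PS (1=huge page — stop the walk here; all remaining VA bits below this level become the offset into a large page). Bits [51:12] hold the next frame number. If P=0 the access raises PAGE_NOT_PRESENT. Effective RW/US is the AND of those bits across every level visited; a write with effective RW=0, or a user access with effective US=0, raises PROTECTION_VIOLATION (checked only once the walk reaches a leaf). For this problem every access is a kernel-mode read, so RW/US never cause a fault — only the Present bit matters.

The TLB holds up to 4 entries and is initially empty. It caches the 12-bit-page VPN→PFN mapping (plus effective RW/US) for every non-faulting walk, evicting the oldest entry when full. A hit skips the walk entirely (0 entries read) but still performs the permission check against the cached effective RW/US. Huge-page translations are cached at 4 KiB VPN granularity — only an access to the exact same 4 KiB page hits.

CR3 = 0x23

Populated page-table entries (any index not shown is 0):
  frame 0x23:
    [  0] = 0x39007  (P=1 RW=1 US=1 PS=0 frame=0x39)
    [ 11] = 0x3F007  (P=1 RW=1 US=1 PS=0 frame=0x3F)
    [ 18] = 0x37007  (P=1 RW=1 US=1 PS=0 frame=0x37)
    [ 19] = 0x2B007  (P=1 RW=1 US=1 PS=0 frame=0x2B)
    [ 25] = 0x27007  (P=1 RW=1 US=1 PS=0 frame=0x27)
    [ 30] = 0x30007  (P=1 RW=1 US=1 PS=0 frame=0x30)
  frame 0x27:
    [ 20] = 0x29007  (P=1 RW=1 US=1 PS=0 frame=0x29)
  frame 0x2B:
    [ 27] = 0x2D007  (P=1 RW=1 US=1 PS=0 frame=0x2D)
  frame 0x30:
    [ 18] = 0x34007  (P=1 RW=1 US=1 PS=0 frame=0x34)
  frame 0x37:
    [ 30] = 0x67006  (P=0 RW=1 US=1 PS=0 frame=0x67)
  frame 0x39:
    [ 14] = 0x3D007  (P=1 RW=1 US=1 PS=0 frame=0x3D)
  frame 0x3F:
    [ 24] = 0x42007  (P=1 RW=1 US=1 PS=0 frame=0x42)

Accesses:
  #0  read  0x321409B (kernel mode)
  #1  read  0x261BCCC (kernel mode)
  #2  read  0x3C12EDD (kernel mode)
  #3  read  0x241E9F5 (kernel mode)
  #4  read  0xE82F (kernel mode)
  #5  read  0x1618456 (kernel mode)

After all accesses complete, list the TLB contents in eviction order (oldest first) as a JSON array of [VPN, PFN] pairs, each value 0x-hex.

Walk each access:
#0 VA=0x321409B (r,kernel):
  L0: frame=0x23 idx=25 entry=0x27007 [P=1 RW=1 US=1 PS=0]
  L1: frame=0x27 idx=20 entry=0x29007 [P=1 RW=1 US=1 PS=0]
  ⇒ phys 0x2909B  [2 reads]
#1 VA=0x261BCCC (r,kernel):
  L0: frame=0x23 idx=19 entry=0x2B007 [P=1 RW=1 US=1 PS=0]
  L1: frame=0x2B idx=27 entry=0x2D007 [P=1 RW=1 US=1 PS=0]
  ⇒ phys 0x2DCCC  [2 reads]
#2 VA=0x3C12EDD (r,kernel):
  L0: frame=0x23 idx=30 entry=0x30007 [P=1 RW=1 US=1 PS=0]
  L1: frame=0x30 idx=18 entry=0x34007 [P=1 RW=1 US=1 PS=0]
  ⇒ phys 0x34EDD  [2 reads]
#3 VA=0x241E9F5 (r,kernel):
  L0: frame=0x23 idx=18 entry=0x37007 [P=1 RW=1 US=1 PS=0]
  L1: frame=0x37 idx=30 entry=0x67006 [P=0 RW=1 US=1 PS=0]
  → PAGE_NOT_PRESENT  (2 entries read)
#4 VA=0xE82F (r,kernel):
  L0: frame=0x23 idx=0 entry=0x39007 [P=1 RW=1 US=1 PS=0]
  L1: frame=0x39 idx=14 entry=0x3D007 [P=1 RW=1 US=1 PS=0]
  ⇒ phys 0x3D82F  [2 reads]
#5 VA=0x1618456 (r,kernel):
  L0: frame=0x23 idx=11 entry=0x3F007 [P=1 RW=1 US=1 PS=0]
  L1: frame=0x3F idx=24 entry=0x42007 [P=1 RW=1 US=1 PS=0]
  ⇒ phys 0x42456  [2 reads]

TLB: [["0x261B", "0x2D"], ["0x3C12", "0x34"], ["0xE", "0x3D"], ["0x1618", "0x42"]]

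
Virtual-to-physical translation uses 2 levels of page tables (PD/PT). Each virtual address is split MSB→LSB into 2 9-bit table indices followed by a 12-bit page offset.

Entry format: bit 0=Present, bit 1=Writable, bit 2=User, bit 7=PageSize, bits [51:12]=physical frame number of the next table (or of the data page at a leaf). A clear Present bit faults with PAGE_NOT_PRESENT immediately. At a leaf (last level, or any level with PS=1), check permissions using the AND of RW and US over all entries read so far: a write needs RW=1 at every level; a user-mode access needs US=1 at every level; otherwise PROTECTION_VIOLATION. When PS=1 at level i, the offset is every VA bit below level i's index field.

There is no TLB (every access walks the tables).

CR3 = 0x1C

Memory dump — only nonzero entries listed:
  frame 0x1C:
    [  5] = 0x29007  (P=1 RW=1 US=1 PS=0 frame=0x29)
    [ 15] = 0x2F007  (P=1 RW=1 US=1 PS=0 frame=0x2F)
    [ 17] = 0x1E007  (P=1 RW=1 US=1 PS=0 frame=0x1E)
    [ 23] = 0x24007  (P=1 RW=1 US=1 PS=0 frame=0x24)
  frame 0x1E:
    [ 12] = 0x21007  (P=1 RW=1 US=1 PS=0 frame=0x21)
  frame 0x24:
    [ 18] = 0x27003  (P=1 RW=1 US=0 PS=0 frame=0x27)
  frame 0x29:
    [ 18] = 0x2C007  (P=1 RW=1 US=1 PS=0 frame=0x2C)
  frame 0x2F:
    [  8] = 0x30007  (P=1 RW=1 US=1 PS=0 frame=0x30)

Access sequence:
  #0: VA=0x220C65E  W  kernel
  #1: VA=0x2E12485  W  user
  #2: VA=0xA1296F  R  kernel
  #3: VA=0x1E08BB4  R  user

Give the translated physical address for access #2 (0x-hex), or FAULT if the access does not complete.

Walk each access:
#0 VA=0x220C65E (w,kernel):
  L0: frame=0x1C idx=17 entry=0x1E007 [P=1 RW=1 US=1 PS=0]
  L1: frame=0x1E idx=12 entry=0x21007 [P=1 RW=1 US=1 PS=0]
  ⇒ phys 0x2165E  [2 reads]
#1 VA=0x2E12485 (w,user):
  L0: frame=0x1C idx=23 entry=0x24007 [P=1 RW=1 US=1 PS=0]
  L1: frame=0x24 idx=18 entry=0x27003 [P=1 RW=1 US=0 PS=0]
  ⇒ fault: PROTECTION_VIOLATION  — 2 lookups
#2 VA=0xA1296F (r,kernel):
  L0: frame=0x1C idx=5 entry=0x29007 [P=1 RW=1 US=1 PS=0]
  L1: frame=0x29 idx=18 entry=0x2C007 [P=1 RW=1 US=1 PS=0]
  ⇒ phys 0x2C96F  [2 reads]
#3 VA=0x1E08BB4 (r,user):
  L0: frame=0x1C idx=15 entry=0x2F007 [P=1 RW=1 US=1 PS=0]
  L1: frame=0x2F idx=8 entry=0x30007 [P=1 RW=1 US=1 PS=0]
  ⇒ phys 0x30BB4  [2 reads]

Access #2 PA: 0x2C96F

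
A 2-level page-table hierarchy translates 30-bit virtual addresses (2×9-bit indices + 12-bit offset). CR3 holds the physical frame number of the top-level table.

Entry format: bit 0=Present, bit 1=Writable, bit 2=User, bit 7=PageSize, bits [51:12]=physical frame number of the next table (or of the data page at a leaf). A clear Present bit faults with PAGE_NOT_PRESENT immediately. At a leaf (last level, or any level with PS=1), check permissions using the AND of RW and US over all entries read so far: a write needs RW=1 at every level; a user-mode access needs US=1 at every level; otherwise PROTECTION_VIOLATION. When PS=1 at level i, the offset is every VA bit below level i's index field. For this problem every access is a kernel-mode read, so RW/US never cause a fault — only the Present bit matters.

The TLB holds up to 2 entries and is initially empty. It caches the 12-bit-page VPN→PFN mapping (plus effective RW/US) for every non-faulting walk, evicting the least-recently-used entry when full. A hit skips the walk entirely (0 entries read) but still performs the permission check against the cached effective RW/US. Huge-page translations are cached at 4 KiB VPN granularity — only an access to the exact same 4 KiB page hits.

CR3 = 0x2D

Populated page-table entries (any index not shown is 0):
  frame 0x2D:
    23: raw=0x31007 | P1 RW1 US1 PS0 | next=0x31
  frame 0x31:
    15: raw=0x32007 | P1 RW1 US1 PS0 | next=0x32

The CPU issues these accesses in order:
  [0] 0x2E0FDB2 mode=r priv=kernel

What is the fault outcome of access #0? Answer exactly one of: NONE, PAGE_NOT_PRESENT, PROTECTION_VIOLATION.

Walk each access:
#0 VA=0x2E0FDB2 (r,kernel):
  L0: frame=0x2D idx=23 entry=0x31007 [P=1 RW=1 US=1 PS=0]
  L1: frame=0x31 idx=15 entry=0x32007 [P=1 RW=1 US=1 PS=0]
  ⇒ phys 0x32DB2  [2 reads]

Access #0 fault: NONE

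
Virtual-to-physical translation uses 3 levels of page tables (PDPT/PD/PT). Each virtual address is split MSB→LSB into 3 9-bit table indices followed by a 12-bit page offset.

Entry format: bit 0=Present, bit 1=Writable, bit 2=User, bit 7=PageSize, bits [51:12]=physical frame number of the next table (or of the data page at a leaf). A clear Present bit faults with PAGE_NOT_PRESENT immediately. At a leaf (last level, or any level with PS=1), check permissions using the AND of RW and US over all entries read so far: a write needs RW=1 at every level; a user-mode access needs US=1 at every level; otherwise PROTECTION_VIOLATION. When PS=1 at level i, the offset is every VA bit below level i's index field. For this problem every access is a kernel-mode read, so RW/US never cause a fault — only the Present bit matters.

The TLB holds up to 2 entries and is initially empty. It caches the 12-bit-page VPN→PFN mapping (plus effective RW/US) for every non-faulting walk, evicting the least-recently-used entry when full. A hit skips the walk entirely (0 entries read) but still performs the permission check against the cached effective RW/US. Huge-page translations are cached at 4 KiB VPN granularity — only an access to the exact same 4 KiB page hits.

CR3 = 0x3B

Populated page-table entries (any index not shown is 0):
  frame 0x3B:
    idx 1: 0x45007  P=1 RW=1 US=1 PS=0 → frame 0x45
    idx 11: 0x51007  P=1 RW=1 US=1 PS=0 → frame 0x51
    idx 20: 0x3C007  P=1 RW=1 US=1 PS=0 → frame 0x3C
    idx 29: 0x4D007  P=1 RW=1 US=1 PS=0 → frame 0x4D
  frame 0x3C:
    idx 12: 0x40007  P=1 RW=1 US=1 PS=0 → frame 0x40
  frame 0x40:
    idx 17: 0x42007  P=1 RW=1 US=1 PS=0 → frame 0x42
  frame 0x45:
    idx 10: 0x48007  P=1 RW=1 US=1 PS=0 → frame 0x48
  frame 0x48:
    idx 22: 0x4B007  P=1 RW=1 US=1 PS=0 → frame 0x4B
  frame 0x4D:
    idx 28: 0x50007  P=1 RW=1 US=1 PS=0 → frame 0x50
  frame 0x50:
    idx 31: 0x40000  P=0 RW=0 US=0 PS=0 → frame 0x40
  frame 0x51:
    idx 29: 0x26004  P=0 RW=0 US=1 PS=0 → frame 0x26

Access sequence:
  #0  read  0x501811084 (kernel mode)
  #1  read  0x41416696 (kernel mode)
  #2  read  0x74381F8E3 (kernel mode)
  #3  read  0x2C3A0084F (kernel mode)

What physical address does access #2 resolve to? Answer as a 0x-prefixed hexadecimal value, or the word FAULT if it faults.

Per-access translation:
#0 VA=0x501811084 (r,kernel):
  [0] read 0x3B idx=20: raw=0x3C007 flags P=1 W=1 U=1 S=0
  [1] read 0x3C idx=12: raw=0x40007 flags P=1 W=1 U=1 S=0
  [2] read 0x40 idx=17: raw=0x42007 flags P=1 W=1 U=1 S=0
  ⇒ phys 0x42084  [3 reads]
#1 VA=0x41416696 (r,kernel):
  [0] read 0x3B idx=1: raw=0x45007 flags P=1 W=1 U=1 S=0
  [1] read 0x45 idx=10: raw=0x48007 flags P=1 W=1 U=1 S=0
  [2] read 0x48 idx=22: raw=0x4B007 flags P=1 W=1 U=1 S=0
  ⇒ phys 0x4B696  [3 reads]
#2 VA=0x74381F8E3 (r,kernel):
  [0] read 0x3B idx=29: raw=0x4D007 flags P=1 W=1 U=1 S=0
  [1] read 0x4D idx=28: raw=0x50007 flags P=1 W=1 U=1 S=0
  [2] read 0x50 idx=31: raw=0x40000 flags P=0 W=0 U=0 S=0
  ⇒ fault: PAGE_NOT_PRESENT  — 3 lookups
#3 VA=0x2C3A0084F (r,kernel):
  [0] read 0x3B idx=11: raw=0x51007 flags P=1 W=1 U=1 S=0
  [1] read 0x51 idx=29: raw=0x26004 flags P=0 W=0 U=1 S=0
  ⇒ fault: PAGE_NOT_PRESENT  — 2 lookups

Access #2 PA: FAULT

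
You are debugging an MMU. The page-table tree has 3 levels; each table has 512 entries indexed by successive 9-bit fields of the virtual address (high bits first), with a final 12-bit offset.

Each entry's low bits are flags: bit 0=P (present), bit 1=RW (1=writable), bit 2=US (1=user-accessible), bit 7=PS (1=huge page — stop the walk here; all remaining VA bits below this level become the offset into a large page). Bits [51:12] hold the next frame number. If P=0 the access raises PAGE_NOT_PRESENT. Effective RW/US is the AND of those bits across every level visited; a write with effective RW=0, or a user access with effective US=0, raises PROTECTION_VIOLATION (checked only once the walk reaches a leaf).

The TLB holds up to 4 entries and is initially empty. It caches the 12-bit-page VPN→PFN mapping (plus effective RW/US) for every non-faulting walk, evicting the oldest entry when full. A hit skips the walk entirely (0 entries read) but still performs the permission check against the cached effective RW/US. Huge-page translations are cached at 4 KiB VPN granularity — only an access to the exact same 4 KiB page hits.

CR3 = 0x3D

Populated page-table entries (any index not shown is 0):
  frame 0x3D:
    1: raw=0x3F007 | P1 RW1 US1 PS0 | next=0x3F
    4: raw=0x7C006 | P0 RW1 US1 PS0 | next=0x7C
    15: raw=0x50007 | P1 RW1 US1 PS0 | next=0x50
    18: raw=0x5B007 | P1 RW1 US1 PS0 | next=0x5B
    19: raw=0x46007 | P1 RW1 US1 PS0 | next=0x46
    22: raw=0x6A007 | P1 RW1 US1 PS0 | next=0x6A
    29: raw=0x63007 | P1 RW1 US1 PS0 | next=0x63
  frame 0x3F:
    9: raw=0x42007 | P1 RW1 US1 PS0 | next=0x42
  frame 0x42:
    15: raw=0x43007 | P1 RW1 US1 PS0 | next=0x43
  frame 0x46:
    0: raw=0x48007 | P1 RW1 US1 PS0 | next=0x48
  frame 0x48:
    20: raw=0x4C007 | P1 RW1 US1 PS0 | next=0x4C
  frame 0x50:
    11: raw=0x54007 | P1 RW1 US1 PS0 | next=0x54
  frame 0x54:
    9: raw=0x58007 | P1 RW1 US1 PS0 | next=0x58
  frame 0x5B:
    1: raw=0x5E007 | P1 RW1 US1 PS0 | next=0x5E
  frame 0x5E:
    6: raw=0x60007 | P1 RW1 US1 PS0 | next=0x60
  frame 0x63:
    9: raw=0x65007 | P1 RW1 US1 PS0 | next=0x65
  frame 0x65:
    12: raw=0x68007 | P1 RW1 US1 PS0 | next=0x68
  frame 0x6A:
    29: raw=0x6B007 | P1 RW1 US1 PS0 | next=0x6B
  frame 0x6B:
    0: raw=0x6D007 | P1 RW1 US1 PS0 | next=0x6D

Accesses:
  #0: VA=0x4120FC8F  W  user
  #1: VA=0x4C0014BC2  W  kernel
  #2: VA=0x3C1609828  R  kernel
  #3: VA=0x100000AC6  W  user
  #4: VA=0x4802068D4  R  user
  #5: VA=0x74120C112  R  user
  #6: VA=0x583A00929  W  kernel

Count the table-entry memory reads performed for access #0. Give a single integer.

Per-access translation:
#0 VA=0x4120FC8F (w,user):
  L0: frame=0x3D idx=1 entry=0x3F007 [P=1 RW=1 US=1 PS=0]
  L1: frame=0x3F idx=9 entry=0x42007 [P=1 RW=1 US=1 PS=0]
  L2: frame=0x42 idx=15 entry=0x43007 [P=1 RW=1 US=1 PS=0]
  → PA=0x43C8F  (3 entries read)
#1 VA=0x4C0014BC2 (w,kernel):
  L0: frame=0x3D idx=19 entry=0x46007 [P=1 RW=1 US=1 PS=0]
  L1: frame=0x46 idx=0 entry=0x48007 [P=1 RW=1 US=1 PS=0]
  L2: frame=0x48 idx=20 entry=0x4C007 [P=1 RW=1 US=1 PS=0]
  → PA=0x4CBC2  (3 entries read)
#2 VA=0x3C1609828 (r,kernel):
  L0: frame=0x3D idx=15 entry=0x50007 [P=1 RW=1 US=1 PS=0]
  L1: frame=0x50 idx=11 entry=0x54007 [P=1 RW=1 US=1 PS=0]
  L2: frame=0x54 idx=9 entry=0x58007 [P=1 RW=1 US=1 PS=0]
  → PA=0x58828  (3 entries read)
#3 VA=0x100000AC6 (w,user):
  L0: frame=0x3D idx=4 entry=0x7C006 [P=0 RW=1 US=1 PS=0]
  ⇒ fault: PAGE_NOT_PRESENT  — 1 lookups
#4 VA=0x4802068D4 (r,user):
  L0: frame=0x3D idx=18 entry=0x5B007 [P=1 RW=1 US=1 PS=0]
  L1: frame=0x5B idx=1 entry=0x5E007 [P=1 RW=1 US=1 PS=0]
  L2: frame=0x5E idx=6 entry=0x60007 [P=1 RW=1 US=1 PS=0]
  → PA=0x608D4  (3 entries read)
#5 VA=0x74120C112 (r,user):
  L0: frame=0x3D idx=29 entry=0x63007 [P=1 RW=1 US=1 PS=0]
  L1: frame=0x63 idx=9 entry=0x65007 [P=1 RW=1 US=1 PS=0]
  L2: frame=0x65 idx=12 entry=0x68007 [P=1 RW=1 US=1 PS=0]
  → PA=0x68112  (3 entries read)
#6 VA=0x583A00929 (w,kernel):
  L0: frame=0x3D idx=22 entry=0x6A007 [P=1 RW=1 US=1 PS=0]
  L1: frame=0x6A idx=29 entry=0x6B007 [P=1 RW=1 US=1 PS=0]
  L2: frame=0x6B idx=0 entry=0x6D007 [P=1 RW=1 US=1 PS=0]
  → PA=0x6D929  (3 entries read)

Entries read for #0: 3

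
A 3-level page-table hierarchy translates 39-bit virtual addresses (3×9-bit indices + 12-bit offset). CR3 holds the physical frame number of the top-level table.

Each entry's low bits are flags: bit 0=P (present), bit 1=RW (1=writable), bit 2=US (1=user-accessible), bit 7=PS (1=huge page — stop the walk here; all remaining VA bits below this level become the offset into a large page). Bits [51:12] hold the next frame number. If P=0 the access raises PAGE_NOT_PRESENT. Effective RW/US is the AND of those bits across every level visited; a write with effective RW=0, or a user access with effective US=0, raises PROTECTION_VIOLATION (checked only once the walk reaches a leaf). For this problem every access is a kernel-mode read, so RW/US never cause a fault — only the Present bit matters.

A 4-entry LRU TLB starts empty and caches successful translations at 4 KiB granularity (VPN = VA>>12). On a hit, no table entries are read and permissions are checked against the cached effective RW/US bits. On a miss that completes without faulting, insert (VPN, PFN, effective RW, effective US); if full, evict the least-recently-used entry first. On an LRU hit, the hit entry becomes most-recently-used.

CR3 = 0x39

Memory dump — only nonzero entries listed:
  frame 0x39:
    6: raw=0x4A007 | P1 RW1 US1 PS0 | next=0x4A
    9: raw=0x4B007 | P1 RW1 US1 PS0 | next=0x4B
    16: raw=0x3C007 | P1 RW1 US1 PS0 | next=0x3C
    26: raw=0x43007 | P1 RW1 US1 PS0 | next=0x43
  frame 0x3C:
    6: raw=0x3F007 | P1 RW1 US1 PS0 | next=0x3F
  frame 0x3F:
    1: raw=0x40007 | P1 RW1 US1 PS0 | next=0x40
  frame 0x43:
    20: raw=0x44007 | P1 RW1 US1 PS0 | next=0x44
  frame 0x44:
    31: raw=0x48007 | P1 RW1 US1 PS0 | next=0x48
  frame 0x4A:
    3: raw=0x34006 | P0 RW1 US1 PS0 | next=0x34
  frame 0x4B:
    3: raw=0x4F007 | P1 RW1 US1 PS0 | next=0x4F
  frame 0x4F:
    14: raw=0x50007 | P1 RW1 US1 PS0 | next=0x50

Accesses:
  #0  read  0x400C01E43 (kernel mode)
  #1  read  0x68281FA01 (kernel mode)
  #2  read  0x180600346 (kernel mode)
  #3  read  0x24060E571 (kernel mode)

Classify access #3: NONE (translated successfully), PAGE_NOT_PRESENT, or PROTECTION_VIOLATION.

Per-access translation:
#0 VA=0x400C01E43 (r,kernel):
  L0 @0x39[16] → 0x3C007  P=1,RW=1,US=1,PS=0
  L1 @0x3C[6] → 0x3F007  P=1,RW=1,US=1,PS=0
  L2 @0x3F[1] → 0x40007  P=1,RW=1,US=1,PS=0
  → PA=0x40E43  (3 entries read)
#1 VA=0x68281FA01 (r,kernel):
  L0 @0x39[26] → 0x43007  P=1,RW=1,US=1,PS=0
  L1 @0x43[20] → 0x44007  P=1,RW=1,US=1,PS=0
  L2 @0x44[31] → 0x48007  P=1,RW=1,US=1,PS=0
  → PA=0x48A01  (3 entries read)
#2 VA=0x180600346 (r,kernel):
  L0 @0x39[6] → 0x4A007  P=1,RW=1,US=1,PS=0
  L1 @0x4A[3] → 0x34006  P=0,RW=1,US=1,PS=0
  → PAGE_NOT_PRESENT  (2 entries read)
#3 VA=0x24060E571 (r,kernel):
  L0 @0x39[9] → 0x4B007  P=1,RW=1,US=1,PS=0
  L1 @0x4B[3] → 0x4F007  P=1,RW=1,US=1,PS=0
  L2 @0x4F[14] → 0x50007  P=1,RW=1,US=1,PS=0
  → PA=0x50571  (3 entries read)

Access #3 fault: NONE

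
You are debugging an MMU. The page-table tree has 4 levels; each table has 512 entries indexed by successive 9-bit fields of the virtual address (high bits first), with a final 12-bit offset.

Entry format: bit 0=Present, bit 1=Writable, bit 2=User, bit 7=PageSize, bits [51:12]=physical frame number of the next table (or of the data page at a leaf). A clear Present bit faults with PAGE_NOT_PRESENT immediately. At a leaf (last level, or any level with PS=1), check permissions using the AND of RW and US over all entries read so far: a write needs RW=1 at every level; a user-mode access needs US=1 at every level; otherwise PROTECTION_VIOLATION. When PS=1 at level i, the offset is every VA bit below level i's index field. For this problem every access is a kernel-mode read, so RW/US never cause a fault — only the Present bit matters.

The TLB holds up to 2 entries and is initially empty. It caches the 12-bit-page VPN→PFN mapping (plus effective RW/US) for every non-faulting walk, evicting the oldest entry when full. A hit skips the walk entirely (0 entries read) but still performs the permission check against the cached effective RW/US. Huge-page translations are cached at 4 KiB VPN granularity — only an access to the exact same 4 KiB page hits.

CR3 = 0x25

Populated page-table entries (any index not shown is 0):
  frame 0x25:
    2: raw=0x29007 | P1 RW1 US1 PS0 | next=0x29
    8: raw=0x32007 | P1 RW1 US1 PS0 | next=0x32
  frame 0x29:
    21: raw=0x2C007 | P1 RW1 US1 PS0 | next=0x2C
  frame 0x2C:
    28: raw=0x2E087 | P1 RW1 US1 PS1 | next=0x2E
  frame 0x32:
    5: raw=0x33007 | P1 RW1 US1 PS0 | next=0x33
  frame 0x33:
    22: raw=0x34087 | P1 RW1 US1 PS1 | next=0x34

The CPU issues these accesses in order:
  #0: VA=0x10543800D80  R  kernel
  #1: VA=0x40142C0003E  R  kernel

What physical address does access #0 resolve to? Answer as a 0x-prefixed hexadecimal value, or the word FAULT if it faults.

Per-access translation:
#0 VA=0x10543800D80 (r,kernel):
  lvl0: tbl 0x25, slot 2 ⇒ 0x29007 (P1/RW1/US1/PS0)
  lvl1: tbl 0x29, slot 21 ⇒ 0x2C007 (P1/RW1/US1/PS0)
  lvl2: tbl 0x2C, slot 28 ⇒ 0x2E087 (P1/RW1/US1/PS1)
  ⇒ phys 0x2ED80 (huge @L2)  [3 reads]
#1 VA=0x40142C0003E (r,kernel):
  lvl0: tbl 0x25, slot 8 ⇒ 0x32007 (P1/RW1/US1/PS0)
  lvl1: tbl 0x32, slot 5 ⇒ 0x33007 (P1/RW1/US1/PS0)
  lvl2: tbl 0x33, slot 22 ⇒ 0x34087 (P1/RW1/US1/PS1)
  ⇒ phys 0x3403E (huge @L2)  [3 reads]

Access #0 PA: 0x2ED80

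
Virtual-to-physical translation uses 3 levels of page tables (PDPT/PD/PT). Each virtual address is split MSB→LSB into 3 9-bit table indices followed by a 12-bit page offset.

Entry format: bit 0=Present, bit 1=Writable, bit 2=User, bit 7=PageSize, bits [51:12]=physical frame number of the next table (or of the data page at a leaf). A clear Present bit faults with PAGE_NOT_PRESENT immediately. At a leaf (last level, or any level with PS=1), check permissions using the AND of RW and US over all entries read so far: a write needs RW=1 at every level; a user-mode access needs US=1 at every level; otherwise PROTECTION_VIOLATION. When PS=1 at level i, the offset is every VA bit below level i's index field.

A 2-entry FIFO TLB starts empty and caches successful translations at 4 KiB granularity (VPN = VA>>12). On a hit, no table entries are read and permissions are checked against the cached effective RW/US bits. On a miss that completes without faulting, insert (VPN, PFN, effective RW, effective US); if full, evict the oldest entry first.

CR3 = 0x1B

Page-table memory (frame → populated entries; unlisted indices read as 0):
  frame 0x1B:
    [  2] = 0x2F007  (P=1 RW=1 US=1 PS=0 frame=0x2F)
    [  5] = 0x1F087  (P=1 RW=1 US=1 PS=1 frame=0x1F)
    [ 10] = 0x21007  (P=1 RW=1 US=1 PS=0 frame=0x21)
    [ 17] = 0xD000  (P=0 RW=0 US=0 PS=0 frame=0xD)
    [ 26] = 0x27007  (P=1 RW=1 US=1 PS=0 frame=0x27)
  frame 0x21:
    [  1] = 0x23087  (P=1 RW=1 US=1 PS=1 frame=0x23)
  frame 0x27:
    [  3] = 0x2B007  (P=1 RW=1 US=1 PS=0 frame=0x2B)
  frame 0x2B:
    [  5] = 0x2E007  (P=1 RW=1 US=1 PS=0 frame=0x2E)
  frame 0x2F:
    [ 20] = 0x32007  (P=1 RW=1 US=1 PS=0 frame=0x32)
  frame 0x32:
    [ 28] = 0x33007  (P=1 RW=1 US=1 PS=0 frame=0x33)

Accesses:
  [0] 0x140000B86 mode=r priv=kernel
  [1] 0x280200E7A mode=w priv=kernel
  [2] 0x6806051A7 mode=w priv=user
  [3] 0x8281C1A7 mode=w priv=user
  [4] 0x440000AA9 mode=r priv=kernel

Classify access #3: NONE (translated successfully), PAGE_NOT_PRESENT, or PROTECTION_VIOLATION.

Walk each access:
#0 VA=0x140000B86 (r,kernel):
  [0] read 0x1B idx=5: raw=0x1F087 flags P=1 W=1 U=1 S=1
  → PA=0x1FB86 (huge @L0)  (1 entries read)
#1 VA=0x280200E7A (w,kernel):
  [0] read 0x1B idx=10: raw=0x21007 flags P=1 W=1 U=1 S=0
  [1] read 0x21 idx=1: raw=0x23087 flags P=1 W=1 U=1 S=1
  → PA=0x23E7A (huge @L1)  (2 entries read)
#2 VA=0x6806051A7 (w,user):
  [0] read 0x1B idx=26: raw=0x27007 flags P=1 W=1 U=1 S=0
  [1] read 0x27 idx=3: raw=0x2B007 flags P=1 W=1 U=1 S=0
  [2] read 0x2B idx=5: raw=0x2E007 flags P=1 W=1 U=1 S=0
  → PA=0x2E1A7  (3 entries read)
#3 VA=0x8281C1A7 (w,user):
  [0] read 0x1B idx=2: raw=0x2F007 flags P=1 W=1 U=1 S=0
  [1] read 0x2F idx=20: raw=0x32007 flags P=1 W=1 U=1 S=0
  [2] read 0x32 idx=28: raw=0x33007 flags P=1 W=1 U=1 S=0
  → PA=0x331A7  (3 entries read)
#4 VA=0x440000AA9 (r,kernel):
  [0] read 0x1B idx=17: raw=0xD000 flags P=0 W=0 U=0 S=0
  ⇒ fault: PAGE_NOT_PRESENT  — 1 lookups

Access #3 fault: NONE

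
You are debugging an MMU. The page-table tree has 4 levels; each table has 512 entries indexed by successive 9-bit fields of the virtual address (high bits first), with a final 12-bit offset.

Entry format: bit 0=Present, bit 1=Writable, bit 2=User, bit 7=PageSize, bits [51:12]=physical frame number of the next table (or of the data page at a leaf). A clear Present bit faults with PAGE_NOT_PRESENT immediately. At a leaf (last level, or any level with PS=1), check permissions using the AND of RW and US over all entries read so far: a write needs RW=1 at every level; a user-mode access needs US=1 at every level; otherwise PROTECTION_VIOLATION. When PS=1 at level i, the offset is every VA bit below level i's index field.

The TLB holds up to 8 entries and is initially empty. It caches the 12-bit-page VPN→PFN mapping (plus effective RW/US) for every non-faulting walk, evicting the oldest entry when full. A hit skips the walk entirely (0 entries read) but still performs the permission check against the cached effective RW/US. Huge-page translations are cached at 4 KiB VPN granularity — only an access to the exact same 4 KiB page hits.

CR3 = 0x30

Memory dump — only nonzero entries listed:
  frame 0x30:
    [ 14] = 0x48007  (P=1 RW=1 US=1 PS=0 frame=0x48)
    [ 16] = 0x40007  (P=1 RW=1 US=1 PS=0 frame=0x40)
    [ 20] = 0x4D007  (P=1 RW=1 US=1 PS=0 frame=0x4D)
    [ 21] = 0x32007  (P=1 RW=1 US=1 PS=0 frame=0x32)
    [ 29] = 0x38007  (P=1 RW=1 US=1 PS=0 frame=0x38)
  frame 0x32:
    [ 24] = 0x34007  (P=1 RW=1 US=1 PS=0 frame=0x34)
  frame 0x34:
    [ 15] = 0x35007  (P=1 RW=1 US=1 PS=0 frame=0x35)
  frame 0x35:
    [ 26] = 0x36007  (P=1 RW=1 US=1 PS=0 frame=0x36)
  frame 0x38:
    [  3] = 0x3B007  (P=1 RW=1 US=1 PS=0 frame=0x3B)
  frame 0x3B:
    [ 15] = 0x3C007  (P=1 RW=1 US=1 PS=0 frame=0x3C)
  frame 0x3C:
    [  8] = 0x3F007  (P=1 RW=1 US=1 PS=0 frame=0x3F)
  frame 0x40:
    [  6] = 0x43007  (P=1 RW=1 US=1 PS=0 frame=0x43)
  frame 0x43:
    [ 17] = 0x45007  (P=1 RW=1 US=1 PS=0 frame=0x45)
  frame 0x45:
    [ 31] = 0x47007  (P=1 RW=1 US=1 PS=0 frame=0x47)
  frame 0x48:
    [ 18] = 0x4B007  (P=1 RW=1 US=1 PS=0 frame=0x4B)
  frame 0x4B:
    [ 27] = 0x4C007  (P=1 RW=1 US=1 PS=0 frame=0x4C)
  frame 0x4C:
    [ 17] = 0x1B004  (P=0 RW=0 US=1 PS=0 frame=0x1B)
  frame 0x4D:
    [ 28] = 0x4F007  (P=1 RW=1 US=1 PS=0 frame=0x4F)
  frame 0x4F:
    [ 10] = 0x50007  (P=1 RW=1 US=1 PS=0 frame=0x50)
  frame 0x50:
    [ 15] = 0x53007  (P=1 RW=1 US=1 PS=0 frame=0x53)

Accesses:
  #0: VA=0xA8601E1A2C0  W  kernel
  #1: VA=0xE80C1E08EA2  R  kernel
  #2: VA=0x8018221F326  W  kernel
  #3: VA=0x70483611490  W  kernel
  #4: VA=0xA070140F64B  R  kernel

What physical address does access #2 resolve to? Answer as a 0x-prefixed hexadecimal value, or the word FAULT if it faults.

Trace:
#0 VA=0xA8601E1A2C0 (w,kernel):
  L0 @0x30[21] → 0x32007  P=1,RW=1,US=1,PS=0
  L1 @0x32[24] → 0x34007  P=1,RW=1,US=1,PS=0
  L2 @0x34[15] → 0x35007  P=1,RW=1,US=1,PS=0
  L3 @0x35[26] → 0x36007  P=1,RW=1,US=1,PS=0
  → PA=0x362C0  (4 entries read)
#1 VA=0xE80C1E08EA2 (r,kernel):
  L0 @0x30[29] → 0x38007  P=1,RW=1,US=1,PS=0
  L1 @0x38[3] → 0x3B007  P=1,RW=1,US=1,PS=0
  L2 @0x3B[15] → 0x3C007  P=1,RW=1,US=1,PS=0
  L3 @0x3C[8] → 0x3F007  P=1,RW=1,US=1,PS=0
  → PA=0x3FEA2  (4 entries read)
#2 VA=0x8018221F326 (w,kernel):
  L0 @0x30[16] → 0x40007  P=1,RW=1,US=1,PS=0
  L1 @0x40[6] → 0x43007  P=1,RW=1,US=1,PS=0
  L2 @0x43[17] → 0x45007  P=1,RW=1,US=1,PS=0
  L3 @0x45[31] → 0x47007  P=1,RW=1,US=1,PS=0
  → PA=0x47326  (4 entries read)
#3 VA=0x70483611490 (w,kernel):
  L0 @0x30[14] → 0x48007  P=1,RW=1,US=1,PS=0
  L1 @0x48[18] → 0x4B007  P=1,RW=1,US=1,PS=0
  L2 @0x4B[27] → 0x4C007  P=1,RW=1,US=1,PS=0
  L3 @0x4C[17] → 0x1B004  P=0,RW=0,US=1,PS=0
  ⇒ fault: PAGE_NOT_PRESENT  — 4 lookups
#4 VA=0xA070140F64B (r,kernel):
  L0 @0x30[20] → 0x4D007  P=1,RW=1,US=1,PS=0
  L1 @0x4D[28] → 0x4F007  P=1,RW=1,US=1,PS=0
  L2 @0x4F[10] → 0x50007  P=1,RW=1,US=1,PS=0
  L3 @0x50[15] → 0x53007  P=1,RW=1,US=1,PS=0
  → PA=0x5364B  (4 entries read)

Access #2 PA: 0x47326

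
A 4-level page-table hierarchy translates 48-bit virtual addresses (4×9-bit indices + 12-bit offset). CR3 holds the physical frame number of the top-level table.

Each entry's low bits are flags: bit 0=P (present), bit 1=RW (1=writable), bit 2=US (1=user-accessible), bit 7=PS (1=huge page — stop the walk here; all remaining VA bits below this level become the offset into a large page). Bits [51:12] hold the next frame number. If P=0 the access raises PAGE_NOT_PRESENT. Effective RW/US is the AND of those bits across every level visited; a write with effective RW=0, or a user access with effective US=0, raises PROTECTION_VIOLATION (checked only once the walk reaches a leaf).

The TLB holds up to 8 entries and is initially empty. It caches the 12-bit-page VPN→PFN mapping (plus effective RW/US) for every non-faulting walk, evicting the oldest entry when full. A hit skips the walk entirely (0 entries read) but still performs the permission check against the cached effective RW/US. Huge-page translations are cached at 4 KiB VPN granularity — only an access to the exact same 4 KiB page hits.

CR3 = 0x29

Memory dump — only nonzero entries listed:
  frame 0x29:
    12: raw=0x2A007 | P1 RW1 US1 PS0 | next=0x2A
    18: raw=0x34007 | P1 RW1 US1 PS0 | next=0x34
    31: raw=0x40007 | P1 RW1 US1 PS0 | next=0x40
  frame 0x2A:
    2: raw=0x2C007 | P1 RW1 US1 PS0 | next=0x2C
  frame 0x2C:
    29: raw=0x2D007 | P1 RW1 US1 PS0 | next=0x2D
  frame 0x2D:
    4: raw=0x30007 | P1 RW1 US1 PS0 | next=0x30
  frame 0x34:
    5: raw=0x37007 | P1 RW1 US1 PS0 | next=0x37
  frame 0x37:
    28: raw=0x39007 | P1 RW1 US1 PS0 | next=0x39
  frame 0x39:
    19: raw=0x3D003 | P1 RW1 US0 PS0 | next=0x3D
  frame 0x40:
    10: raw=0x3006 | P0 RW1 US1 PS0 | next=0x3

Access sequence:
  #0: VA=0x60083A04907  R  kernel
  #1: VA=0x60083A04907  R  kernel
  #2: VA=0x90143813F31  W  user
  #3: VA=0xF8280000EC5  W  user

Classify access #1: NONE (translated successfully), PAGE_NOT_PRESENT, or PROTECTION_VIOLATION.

Per-access translation:
#0 VA=0x60083A04907 (r,kernel):
  lvl0: tbl 0x29, slot 12 ⇒ 0x2A007 (P1/RW1/US1/PS0)
  lvl1: tbl 0x2A, slot 2 ⇒ 0x2C007 (P1/RW1/US1/PS0)
  lvl2: tbl 0x2C, slot 29 ⇒ 0x2D007 (P1/RW1/US1/PS0)
  lvl3: tbl 0x2D, slot 4 ⇒ 0x30007 (P1/RW1/US1/PS0)
  → PA=0x30907  (4 entries read)
#1 VA=0x60083A04907 (r,kernel):
  TLB hit vpn=0x60083A04 → PA=0x30907
#2 VA=0x90143813F31 (w,user):
  lvl0: tbl 0x29, slot 18 ⇒ 0x34007 (P1/RW1/US1/PS0)
  lvl1: tbl 0x34, slot 5 ⇒ 0x37007 (P1/RW1/US1/PS0)
  lvl2: tbl 0x37, slot 28 ⇒ 0x39007 (P1/RW1/US1/PS0)
  lvl3: tbl 0x39, slot 19 ⇒ 0x3D003 (P1/RW1/US0/PS0)
  ✗ PROTECTION_VIOLATION  [4 reads]
#3 VA=0xF8280000EC5 (w,user):
  lvl0: tbl 0x29, slot 31 ⇒ 0x40007 (P1/RW1/US1/PS0)
  lvl1: tbl 0x40, slot 10 ⇒ 0x3006 (P0/RW1/US1/PS0)
  ✗ PAGE_NOT_PRESENT  [2 reads]

Access #1 fault: NONE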